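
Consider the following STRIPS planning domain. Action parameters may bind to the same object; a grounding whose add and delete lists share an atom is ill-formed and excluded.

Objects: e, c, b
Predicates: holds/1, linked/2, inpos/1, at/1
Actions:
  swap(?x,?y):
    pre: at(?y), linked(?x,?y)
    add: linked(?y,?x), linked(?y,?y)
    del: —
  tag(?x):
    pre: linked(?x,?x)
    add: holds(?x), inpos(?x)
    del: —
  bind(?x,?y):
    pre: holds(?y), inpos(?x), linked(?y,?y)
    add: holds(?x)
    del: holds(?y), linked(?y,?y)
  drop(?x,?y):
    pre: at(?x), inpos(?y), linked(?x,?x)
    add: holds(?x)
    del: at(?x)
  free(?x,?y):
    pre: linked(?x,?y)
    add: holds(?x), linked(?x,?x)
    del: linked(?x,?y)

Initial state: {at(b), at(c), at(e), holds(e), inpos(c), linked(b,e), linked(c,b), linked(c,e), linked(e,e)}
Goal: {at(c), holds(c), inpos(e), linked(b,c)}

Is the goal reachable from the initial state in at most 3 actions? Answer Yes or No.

1. swap(c,b)  →  {at(b), at(c), at(e), holds(e), inpos(c), linked(b,b), linked(b,c), linked(b,e), linked(c,b), linked(c,e), linked(e,e)}
2. tag(e)  →  {at(b), at(c), at(e), holds(e), inpos(c), inpos(e), linked(b,b), linked(b,c), linked(b,e), linked(c,b), linked(c,e), linked(e,e)}
3. bind(c,e)  →  {at(b), at(c), at(e), holds(c), inpos(c), inpos(e), linked(b,b), linked(b,c), linked(b,e), linked(c,b), linked(c,e)}
optimal plan length = 3; 3 ≤ 3

Yes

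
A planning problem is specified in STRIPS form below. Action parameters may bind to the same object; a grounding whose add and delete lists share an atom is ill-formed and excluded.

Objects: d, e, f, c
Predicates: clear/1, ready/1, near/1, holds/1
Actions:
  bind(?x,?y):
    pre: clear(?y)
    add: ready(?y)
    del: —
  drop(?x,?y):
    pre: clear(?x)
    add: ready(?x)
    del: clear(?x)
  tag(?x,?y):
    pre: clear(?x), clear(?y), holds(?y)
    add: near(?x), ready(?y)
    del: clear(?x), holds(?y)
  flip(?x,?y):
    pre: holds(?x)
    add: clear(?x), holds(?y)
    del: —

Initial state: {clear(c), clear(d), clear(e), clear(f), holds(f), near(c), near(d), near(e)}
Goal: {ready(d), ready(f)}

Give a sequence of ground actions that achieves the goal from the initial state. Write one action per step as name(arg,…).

1. bind(d,d)  →  {clear(c), clear(d), clear(e), clear(f), holds(f), near(c), near(d), near(e), ready(d)}
2. bind(d,f)  →  {clear(c), clear(d), clear(e), clear(f), holds(f), near(c), near(d), near(e), ready(d), ready(f)}

bind(d,d); bind(d,f)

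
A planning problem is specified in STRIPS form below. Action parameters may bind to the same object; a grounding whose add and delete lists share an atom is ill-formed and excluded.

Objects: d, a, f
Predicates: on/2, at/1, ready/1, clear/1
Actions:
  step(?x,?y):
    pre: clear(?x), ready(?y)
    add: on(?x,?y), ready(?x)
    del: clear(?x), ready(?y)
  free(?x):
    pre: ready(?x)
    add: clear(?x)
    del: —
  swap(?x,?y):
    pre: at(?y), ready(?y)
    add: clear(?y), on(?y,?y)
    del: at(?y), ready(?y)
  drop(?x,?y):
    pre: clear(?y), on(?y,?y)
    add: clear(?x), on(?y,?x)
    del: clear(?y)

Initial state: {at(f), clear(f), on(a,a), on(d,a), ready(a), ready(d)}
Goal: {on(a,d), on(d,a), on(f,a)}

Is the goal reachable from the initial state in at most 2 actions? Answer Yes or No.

1. free(a)  →  {at(f), clear(a), clear(f), on(a,a), on(d,a), ready(a), ready(d)}
2. step(a,d)  →  {at(f), clear(f), on(a,a), on(a,d), on(d,a), ready(a)}
3. step(f,a)  →  {at(f), on(a,a), on(a,d), on(d,a), on(f,a), ready(f)}
optimal plan length = 3; 3 > 2

No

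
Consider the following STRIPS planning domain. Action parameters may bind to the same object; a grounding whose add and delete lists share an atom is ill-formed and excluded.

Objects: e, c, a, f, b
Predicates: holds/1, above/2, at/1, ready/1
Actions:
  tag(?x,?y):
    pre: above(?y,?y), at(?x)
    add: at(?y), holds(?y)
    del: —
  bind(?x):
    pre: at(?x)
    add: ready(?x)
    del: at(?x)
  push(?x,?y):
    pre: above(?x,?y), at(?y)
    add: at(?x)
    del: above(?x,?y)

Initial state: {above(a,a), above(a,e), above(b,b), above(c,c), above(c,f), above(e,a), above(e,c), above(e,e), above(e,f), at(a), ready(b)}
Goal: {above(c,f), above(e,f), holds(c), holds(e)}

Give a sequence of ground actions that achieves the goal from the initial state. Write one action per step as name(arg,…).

tag(a,e); tag(e,c)

1. tag(a,e)  →  {above(a,a), above(a,e), above(b,b), above(c,c), above(c,f), above(e,a), above(e,c), above(e,e), above(e,f), at(a), at(e), holds(e), ready(b)}
2. tag(e,c)  →  {above(a,a), above(a,e), above(b,b), above(c,c), above(c,f), above(e,a), above(e,c), above(e,e), above(e,f), at(a), at(c), at(e), holds(c), holds(e), ready(b)}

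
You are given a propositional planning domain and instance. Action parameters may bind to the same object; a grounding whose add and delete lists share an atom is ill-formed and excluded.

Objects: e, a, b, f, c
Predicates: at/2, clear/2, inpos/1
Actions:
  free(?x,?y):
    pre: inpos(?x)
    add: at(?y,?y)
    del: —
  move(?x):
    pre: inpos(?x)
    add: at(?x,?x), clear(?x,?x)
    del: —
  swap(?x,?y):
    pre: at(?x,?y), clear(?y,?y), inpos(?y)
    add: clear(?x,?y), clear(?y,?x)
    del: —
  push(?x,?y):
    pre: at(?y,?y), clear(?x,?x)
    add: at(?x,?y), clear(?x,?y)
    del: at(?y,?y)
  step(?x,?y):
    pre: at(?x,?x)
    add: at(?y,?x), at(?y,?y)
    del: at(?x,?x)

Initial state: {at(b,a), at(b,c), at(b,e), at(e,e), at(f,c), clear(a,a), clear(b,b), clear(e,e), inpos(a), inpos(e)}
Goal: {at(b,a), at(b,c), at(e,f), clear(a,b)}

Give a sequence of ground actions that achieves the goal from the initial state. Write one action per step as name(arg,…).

1. free(e,f)  →  {at(b,a), at(b,c), at(b,e), at(e,e), at(f,c), at(f,f), clear(a,a), clear(b,b), clear(e,e), inpos(a), inpos(e)}
2. swap(b,a)  →  {at(b,a), at(b,c), at(b,e), at(e,e), at(f,c), at(f,f), clear(a,a), clear(a,b), clear(b,a), clear(b,b), clear(e,e), inpos(a), inpos(e)}
3. push(e,f)  →  {at(b,a), at(b,c), at(b,e), at(e,e), at(e,f), at(f,c), clear(a,a), clear(a,b), clear(b,a), clear(b,b), clear(e,e), clear(e,f), inpos(a), inpos(e)}

free(e,f); swap(b,a); push(e,f)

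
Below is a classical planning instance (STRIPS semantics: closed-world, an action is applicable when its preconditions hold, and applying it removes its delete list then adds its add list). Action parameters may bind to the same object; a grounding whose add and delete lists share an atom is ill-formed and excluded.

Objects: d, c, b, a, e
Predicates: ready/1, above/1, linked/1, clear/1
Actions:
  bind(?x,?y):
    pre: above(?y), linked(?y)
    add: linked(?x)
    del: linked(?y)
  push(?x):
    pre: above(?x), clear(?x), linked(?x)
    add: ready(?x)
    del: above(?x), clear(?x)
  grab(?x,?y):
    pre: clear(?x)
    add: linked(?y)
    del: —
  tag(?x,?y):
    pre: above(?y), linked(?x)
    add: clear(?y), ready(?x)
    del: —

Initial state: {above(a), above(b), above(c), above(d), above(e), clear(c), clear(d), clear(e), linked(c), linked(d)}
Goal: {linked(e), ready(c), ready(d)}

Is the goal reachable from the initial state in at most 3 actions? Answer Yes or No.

1. push(d)  →  {above(a), above(b), above(c), above(e), clear(c), clear(e), linked(c), linked(d), ready(d)}
2. push(c)  →  {above(a), above(b), above(e), clear(e), linked(c), linked(d), ready(c), ready(d)}
3. grab(e,e)  →  {above(a), above(b), above(e), clear(e), linked(c), linked(d), linked(e), ready(c), ready(d)}
optimal plan length = 3; 3 ≤ 3

Yes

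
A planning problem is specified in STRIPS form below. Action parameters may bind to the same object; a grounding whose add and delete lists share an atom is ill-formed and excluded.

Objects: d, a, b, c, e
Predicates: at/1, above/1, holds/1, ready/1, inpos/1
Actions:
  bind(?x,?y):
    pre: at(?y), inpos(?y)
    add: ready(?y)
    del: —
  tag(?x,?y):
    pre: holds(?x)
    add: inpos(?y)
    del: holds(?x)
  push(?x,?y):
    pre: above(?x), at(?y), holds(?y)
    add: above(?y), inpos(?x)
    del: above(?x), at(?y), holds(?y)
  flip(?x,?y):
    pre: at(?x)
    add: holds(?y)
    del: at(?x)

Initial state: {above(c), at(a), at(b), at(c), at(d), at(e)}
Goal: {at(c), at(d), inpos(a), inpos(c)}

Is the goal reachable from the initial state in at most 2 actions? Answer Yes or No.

No

1. flip(a,d)  →  {above(c), at(b), at(c), at(d), at(e), holds(d)}
2. tag(d,a)  →  {above(c), at(b), at(c), at(d), at(e), inpos(a)}
3. flip(b,d)  →  {above(c), at(c), at(d), at(e), holds(d), inpos(a)}
4. tag(d,c)  →  {above(c), at(c), at(d), at(e), inpos(a), inpos(c)}
optimal plan length = 4; 4 > 2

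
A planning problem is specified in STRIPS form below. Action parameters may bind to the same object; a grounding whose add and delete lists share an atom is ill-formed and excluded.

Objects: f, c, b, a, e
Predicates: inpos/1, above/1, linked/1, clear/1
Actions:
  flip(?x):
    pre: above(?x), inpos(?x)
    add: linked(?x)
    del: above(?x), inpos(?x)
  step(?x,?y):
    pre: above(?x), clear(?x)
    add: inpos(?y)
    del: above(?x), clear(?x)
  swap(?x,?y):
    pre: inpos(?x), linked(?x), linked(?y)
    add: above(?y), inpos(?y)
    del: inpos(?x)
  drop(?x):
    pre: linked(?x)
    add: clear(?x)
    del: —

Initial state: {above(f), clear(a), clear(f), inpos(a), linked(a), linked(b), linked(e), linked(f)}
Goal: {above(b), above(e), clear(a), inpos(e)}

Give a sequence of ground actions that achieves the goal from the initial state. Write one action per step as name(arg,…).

swap(a,b); swap(b,e)

1. swap(a,b)  →  {above(b), above(f), clear(a), clear(f), inpos(b), linked(a), linked(b), linked(e), linked(f)}
2. swap(b,e)  →  {above(b), above(e), above(f), clear(a), clear(f), inpos(e), linked(a), linked(b), linked(e), linked(f)}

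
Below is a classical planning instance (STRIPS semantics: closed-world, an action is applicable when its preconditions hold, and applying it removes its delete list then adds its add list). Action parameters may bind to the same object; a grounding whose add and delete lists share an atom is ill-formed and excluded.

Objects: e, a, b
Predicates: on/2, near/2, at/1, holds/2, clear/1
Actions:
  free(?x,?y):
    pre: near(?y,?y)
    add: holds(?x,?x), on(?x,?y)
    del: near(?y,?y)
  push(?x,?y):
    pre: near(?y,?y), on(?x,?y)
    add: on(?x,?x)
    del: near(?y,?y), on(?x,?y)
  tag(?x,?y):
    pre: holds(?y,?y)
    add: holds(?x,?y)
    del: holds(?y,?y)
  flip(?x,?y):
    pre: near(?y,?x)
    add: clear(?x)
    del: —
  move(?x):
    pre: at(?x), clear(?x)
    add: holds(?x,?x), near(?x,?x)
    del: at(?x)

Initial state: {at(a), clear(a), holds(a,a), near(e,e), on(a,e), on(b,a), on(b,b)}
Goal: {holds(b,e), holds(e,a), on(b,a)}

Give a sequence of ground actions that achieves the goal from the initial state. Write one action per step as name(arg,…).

1. free(e,e)  →  {at(a), clear(a), holds(a,a), holds(e,e), on(a,e), on(b,a), on(b,b), on(e,e)}
2. tag(e,a)  →  {at(a), clear(a), holds(e,a), holds(e,e), on(a,e), on(b,a), on(b,b), on(e,e)}
3. tag(b,e)  →  {at(a), clear(a), holds(b,e), holds(e,a), on(a,e), on(b,a), on(b,b), on(e,e)}

free(e,e); tag(e,a); tag(b,e)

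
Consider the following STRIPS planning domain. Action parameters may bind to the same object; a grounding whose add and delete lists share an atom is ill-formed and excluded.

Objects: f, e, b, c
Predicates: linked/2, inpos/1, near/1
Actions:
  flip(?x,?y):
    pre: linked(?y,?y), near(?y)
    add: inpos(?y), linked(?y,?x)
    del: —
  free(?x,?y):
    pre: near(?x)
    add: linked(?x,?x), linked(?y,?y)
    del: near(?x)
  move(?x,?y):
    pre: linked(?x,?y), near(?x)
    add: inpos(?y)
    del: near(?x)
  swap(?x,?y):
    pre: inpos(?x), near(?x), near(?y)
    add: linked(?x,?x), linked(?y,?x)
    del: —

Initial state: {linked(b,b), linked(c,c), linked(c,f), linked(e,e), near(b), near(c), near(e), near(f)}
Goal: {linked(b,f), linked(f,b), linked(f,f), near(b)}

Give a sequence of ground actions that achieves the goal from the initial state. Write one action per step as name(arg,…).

1. flip(f,b)  →  {inpos(b), linked(b,b), linked(b,f), linked(c,c), linked(c,f), linked(e,e), near(b), near(c), near(e), near(f)}
2. free(e,f)  →  {inpos(b), linked(b,b), linked(b,f), linked(c,c), linked(c,f), linked(e,e), linked(f,f), near(b), near(c), near(f)}
3. flip(b,f)  →  {inpos(b), inpos(f), linked(b,b), linked(b,f), linked(c,c), linked(c,f), linked(e,e), linked(f,b), linked(f,f), near(b), near(c), near(f)}

flip(f,b); free(e,f); flip(b,f)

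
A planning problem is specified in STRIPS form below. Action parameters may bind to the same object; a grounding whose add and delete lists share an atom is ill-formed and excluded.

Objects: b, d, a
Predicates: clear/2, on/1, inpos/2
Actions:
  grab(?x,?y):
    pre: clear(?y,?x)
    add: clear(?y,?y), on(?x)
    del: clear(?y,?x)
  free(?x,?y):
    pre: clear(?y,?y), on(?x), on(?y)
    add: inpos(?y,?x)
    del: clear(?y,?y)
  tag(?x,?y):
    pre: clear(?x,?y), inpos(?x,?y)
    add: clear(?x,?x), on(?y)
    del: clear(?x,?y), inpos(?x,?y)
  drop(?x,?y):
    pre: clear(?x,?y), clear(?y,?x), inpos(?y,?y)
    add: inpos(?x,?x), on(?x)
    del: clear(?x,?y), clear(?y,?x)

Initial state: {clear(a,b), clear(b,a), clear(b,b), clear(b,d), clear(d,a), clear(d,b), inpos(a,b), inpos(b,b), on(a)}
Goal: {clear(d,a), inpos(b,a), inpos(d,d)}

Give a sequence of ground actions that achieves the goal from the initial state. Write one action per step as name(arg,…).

1. grab(b,a)  →  {clear(a,a), clear(b,a), clear(b,b), clear(b,d), clear(d,a), clear(d,b), inpos(a,b), inpos(b,b), on(a), on(b)}
2. free(a,b)  →  {clear(a,a), clear(b,a), clear(b,d), clear(d,a), clear(d,b), inpos(a,b), inpos(b,a), inpos(b,b), on(a), on(b)}
3. drop(d,b)  →  {clear(a,a), clear(b,a), clear(d,a), inpos(a,b), inpos(b,a), inpos(b,b), inpos(d,d), on(a), on(b), on(d)}

grab(b,a); free(a,b); drop(d,b)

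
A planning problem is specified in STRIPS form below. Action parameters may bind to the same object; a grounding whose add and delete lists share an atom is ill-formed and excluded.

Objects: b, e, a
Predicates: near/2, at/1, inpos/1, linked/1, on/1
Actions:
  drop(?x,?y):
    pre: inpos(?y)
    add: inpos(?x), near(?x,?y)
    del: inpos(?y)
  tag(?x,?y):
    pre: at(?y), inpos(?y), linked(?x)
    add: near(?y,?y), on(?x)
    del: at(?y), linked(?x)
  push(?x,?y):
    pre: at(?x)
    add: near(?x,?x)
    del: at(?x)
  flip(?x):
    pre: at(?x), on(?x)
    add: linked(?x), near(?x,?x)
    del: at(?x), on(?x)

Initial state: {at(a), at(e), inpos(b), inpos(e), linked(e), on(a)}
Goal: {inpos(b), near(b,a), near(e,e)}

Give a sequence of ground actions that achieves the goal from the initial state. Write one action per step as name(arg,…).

drop(a,b); drop(b,a); tag(e,e)

1. drop(a,b)  →  {at(a), at(e), inpos(a), inpos(e), linked(e), near(a,b), on(a)}
2. drop(b,a)  →  {at(a), at(e), inpos(b), inpos(e), linked(e), near(a,b), near(b,a), on(a)}
3. tag(e,e)  →  {at(a), inpos(b), inpos(e), near(a,b), near(b,a), near(e,e), on(a), on(e)}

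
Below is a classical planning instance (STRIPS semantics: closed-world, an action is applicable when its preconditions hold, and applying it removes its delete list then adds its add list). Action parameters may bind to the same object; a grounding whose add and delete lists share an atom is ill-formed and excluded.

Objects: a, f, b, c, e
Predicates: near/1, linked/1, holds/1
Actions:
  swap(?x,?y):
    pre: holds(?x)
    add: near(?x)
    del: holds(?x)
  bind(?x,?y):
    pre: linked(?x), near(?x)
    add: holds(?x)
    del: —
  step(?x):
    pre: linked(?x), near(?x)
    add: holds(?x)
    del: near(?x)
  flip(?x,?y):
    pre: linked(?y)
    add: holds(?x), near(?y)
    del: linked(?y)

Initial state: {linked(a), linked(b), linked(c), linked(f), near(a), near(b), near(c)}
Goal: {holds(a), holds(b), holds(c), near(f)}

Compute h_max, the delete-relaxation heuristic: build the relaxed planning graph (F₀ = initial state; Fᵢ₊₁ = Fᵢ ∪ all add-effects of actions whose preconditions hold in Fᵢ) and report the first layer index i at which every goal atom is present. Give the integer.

1

F0 = init (7 atoms)
F1 = F0 ∪ {holds(a), holds(b), holds(c), holds(e), holds(f), near(f)}  (13 atoms)
goal ⊆ F1  ⇒  h_max = 1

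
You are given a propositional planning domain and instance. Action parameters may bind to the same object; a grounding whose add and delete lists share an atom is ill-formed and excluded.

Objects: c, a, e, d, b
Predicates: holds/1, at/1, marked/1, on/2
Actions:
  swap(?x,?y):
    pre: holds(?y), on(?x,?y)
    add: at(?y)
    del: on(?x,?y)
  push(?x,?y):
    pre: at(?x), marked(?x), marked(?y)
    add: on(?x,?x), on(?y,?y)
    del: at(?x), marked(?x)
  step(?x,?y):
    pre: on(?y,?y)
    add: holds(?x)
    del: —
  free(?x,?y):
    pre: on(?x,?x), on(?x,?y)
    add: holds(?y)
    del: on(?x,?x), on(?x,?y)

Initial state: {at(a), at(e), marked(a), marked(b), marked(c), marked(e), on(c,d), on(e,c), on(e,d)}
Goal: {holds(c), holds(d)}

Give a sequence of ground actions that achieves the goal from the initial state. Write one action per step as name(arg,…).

1. push(a,c)  →  {at(e), marked(b), marked(c), marked(e), on(a,a), on(c,c), on(c,d), on(e,c), on(e,d)}
2. step(c,c)  →  {at(e), holds(c), marked(b), marked(c), marked(e), on(a,a), on(c,c), on(c,d), on(e,c), on(e,d)}
3. step(d,c)  →  {at(e), holds(c), holds(d), marked(b), marked(c), marked(e), on(a,a), on(c,c), on(c,d), on(e,c), on(e,d)}

push(a,c); step(c,c); step(d,c)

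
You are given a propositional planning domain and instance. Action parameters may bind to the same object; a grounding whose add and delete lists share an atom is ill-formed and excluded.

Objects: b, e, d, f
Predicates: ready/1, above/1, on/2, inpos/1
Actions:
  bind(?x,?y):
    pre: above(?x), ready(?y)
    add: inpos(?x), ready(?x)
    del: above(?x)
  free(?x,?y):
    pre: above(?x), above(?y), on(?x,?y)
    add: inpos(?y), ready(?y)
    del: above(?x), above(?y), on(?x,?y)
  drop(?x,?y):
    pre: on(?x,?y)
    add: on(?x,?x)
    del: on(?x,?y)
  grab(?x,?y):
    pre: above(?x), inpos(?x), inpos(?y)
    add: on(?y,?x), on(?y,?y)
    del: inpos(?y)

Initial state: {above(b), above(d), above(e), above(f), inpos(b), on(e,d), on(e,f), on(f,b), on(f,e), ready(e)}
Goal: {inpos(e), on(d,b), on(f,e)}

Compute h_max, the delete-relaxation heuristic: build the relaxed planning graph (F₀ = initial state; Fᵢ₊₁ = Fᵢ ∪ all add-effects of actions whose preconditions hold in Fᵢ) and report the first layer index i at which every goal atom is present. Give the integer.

F0 = init (10 atoms)
F1 = F0 ∪ {inpos(d), inpos(e), inpos(f), on(b,b), on(e,e), on(f,f), ready(b), ready(d), ready(f)}  (19 atoms)
F2 = F1 ∪ {on(b,d), on(b,e), on(b,f), on(d,b), on(d,d), on(d,e), on(d,f), on(e,b), on(f,d)}  (28 atoms)
goal ⊆ F2  ⇒  h_max = 2

2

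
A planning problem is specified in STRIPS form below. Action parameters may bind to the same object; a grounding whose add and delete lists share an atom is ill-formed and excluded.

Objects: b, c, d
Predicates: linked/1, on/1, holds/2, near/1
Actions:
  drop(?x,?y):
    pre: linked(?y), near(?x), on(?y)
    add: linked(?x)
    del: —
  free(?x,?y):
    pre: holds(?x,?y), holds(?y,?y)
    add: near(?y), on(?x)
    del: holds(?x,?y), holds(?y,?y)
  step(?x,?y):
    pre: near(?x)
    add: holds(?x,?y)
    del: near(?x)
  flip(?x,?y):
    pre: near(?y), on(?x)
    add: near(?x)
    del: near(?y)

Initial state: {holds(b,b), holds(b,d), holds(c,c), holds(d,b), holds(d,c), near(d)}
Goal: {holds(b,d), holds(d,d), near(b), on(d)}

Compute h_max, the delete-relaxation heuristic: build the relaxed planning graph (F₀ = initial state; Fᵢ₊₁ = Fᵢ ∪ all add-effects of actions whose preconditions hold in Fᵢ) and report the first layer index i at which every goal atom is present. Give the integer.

1

F0 = init (6 atoms)
F1 = F0 ∪ {holds(d,d), near(b), near(c), on(b), on(c), on(d)}  (12 atoms)
goal ⊆ F1  ⇒  h_max = 1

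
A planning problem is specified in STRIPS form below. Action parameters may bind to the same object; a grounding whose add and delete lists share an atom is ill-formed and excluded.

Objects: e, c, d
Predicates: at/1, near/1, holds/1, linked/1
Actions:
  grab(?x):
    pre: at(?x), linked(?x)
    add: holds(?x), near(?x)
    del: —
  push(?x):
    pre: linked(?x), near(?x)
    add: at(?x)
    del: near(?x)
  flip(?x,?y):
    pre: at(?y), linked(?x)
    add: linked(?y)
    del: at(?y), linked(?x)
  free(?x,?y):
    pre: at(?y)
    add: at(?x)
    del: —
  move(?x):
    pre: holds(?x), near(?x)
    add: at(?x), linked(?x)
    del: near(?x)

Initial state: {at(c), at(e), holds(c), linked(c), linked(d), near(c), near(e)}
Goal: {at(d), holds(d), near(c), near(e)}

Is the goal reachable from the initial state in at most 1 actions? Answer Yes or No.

1. free(d,e)  →  {at(c), at(d), at(e), holds(c), linked(c), linked(d), near(c), near(e)}
2. grab(d)  →  {at(c), at(d), at(e), holds(c), holds(d), linked(c), linked(d), near(c), near(d), near(e)}
optimal plan length = 2; 2 > 1

No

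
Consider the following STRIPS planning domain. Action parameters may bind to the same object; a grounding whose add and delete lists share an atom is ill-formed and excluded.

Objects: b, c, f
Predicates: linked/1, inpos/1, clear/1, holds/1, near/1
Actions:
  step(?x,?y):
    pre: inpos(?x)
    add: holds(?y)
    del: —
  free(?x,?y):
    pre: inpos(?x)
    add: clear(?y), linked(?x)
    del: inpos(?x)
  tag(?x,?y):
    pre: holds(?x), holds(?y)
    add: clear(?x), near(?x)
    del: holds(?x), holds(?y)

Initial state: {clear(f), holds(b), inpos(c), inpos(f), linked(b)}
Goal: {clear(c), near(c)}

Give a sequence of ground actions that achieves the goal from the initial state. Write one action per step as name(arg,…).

1. step(c,c)  →  {clear(f), holds(b), holds(c), inpos(c), inpos(f), linked(b)}
2. tag(c,b)  →  {clear(c), clear(f), inpos(c), inpos(f), linked(b), near(c)}

step(c,c); tag(c,b)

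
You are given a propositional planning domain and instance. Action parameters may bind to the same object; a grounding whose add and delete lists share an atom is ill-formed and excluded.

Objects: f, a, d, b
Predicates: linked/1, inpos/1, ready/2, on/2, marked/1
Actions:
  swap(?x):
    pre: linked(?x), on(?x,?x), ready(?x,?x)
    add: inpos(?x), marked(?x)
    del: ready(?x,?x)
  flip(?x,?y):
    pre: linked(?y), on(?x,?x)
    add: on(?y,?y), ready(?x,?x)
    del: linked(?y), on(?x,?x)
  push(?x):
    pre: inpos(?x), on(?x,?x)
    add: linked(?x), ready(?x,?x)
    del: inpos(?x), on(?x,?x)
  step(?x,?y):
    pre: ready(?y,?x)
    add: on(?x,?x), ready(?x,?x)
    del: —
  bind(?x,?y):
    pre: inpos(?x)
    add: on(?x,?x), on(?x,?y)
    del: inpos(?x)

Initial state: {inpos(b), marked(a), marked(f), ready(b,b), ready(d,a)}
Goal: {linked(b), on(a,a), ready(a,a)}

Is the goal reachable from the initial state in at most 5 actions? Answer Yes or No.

Yes

1. step(a,d)  →  {inpos(b), marked(a), marked(f), on(a,a), ready(a,a), ready(b,b), ready(d,a)}
2. step(b,b)  →  {inpos(b), marked(a), marked(f), on(a,a), on(b,b), ready(a,a), ready(b,b), ready(d,a)}
3. push(b)  →  {linked(b), marked(a), marked(f), on(a,a), ready(a,a), ready(b,b), ready(d,a)}
optimal plan length = 3; 3 ≤ 5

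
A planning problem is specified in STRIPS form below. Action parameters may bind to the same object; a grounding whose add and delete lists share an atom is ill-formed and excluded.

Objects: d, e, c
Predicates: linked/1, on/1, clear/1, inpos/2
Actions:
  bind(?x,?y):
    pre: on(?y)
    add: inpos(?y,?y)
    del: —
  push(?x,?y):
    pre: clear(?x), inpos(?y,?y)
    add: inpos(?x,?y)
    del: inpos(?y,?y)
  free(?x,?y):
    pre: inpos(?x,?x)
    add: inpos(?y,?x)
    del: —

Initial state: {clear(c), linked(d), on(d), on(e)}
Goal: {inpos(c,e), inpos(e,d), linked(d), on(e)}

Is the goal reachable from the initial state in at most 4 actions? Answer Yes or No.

Yes

1. bind(d,d)  →  {clear(c), inpos(d,d), linked(d), on(d), on(e)}
2. bind(d,e)  →  {clear(c), inpos(d,d), inpos(e,e), linked(d), on(d), on(e)}
3. push(c,e)  →  {clear(c), inpos(c,e), inpos(d,d), linked(d), on(d), on(e)}
4. free(d,e)  →  {clear(c), inpos(c,e), inpos(d,d), inpos(e,d), linked(d), on(d), on(e)}
optimal plan length = 4; 4 ≤ 4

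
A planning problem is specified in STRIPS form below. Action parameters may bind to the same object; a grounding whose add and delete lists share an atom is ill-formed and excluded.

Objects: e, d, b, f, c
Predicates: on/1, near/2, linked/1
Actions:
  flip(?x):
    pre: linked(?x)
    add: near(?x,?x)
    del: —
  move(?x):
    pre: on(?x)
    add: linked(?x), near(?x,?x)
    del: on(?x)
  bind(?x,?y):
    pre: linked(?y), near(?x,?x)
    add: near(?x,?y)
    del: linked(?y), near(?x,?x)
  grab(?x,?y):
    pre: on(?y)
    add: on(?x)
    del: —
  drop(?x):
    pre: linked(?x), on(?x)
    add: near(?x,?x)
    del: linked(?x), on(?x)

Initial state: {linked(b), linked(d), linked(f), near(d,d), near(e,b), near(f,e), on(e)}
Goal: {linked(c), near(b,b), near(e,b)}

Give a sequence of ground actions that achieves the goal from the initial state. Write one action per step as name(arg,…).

1. flip(b)  →  {linked(b), linked(d), linked(f), near(b,b), near(d,d), near(e,b), near(f,e), on(e)}
2. grab(c,e)  →  {linked(b), linked(d), linked(f), near(b,b), near(d,d), near(e,b), near(f,e), on(c), on(e)}
3. move(c)  →  {linked(b), linked(c), linked(d), linked(f), near(b,b), near(c,c), near(d,d), near(e,b), near(f,e), on(e)}

flip(b); grab(c,e); move(c)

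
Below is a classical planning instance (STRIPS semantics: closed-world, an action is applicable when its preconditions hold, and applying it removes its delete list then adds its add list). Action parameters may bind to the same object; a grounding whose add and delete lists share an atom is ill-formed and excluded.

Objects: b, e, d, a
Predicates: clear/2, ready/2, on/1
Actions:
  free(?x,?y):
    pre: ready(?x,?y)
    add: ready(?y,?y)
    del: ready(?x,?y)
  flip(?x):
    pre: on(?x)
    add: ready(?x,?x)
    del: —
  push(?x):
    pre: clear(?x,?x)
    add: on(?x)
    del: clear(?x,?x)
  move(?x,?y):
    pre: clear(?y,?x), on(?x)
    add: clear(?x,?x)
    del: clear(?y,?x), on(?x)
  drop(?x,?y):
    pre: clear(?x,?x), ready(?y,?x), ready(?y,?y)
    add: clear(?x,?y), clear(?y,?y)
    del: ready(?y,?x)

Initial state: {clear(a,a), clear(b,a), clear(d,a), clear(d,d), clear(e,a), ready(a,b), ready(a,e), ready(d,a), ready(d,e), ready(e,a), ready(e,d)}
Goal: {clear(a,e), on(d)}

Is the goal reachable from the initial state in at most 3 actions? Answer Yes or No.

1. free(d,e)  →  {clear(a,a), clear(b,a), clear(d,a), clear(d,d), clear(e,a), ready(a,b), ready(a,e), ready(d,a), ready(e,a), ready(e,d), ready(e,e)}
2. push(d)  →  {clear(a,a), clear(b,a), clear(d,a), clear(e,a), on(d), ready(a,b), ready(a,e), ready(d,a), ready(e,a), ready(e,d), ready(e,e)}
3. drop(a,e)  →  {clear(a,a), clear(a,e), clear(b,a), clear(d,a), clear(e,a), clear(e,e), on(d), ready(a,b), ready(a,e), ready(d,a), ready(e,d), ready(e,e)}
optimal plan length = 3; 3 ≤ 3

Yes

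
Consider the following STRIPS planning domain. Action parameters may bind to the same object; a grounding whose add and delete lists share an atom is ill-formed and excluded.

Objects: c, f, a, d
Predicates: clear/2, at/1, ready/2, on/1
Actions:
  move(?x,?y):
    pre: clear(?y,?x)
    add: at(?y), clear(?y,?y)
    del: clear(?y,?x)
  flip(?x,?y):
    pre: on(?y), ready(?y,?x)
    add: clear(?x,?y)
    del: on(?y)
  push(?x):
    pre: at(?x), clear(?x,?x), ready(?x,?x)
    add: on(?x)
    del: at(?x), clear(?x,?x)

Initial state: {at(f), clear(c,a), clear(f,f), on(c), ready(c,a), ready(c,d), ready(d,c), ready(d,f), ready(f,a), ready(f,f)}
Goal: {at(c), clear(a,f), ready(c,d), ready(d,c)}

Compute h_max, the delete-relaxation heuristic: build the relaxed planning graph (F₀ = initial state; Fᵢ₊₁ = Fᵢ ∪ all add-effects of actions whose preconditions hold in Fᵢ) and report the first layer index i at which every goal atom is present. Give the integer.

F0 = init (10 atoms)
F1 = F0 ∪ {at(c), clear(a,c), clear(c,c), clear(d,c), on(f)}  (15 atoms)
F2 = F1 ∪ {at(a), at(d), clear(a,a), clear(a,f), clear(d,d)}  (20 atoms)
goal ⊆ F2  ⇒  h_max = 2

2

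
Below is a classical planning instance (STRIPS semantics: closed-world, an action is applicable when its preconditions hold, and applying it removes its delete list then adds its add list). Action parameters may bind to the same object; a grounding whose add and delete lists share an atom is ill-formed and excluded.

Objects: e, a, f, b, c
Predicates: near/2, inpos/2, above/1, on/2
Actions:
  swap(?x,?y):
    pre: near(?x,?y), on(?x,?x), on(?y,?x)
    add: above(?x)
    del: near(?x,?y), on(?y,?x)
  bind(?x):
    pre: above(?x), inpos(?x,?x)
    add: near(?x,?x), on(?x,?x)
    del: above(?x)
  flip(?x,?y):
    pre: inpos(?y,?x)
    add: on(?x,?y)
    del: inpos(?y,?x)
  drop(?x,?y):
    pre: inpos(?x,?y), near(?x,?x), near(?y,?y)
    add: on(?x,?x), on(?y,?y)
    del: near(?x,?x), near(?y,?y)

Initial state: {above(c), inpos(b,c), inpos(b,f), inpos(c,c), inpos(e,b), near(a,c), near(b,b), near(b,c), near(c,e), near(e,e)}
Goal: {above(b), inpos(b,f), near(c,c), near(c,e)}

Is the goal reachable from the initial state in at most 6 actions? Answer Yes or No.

Yes

1. bind(c)  →  {inpos(b,c), inpos(b,f), inpos(c,c), inpos(e,b), near(a,c), near(b,b), near(b,c), near(c,c), near(c,e), near(e,e), on(c,c)}
2. flip(c,b)  →  {inpos(b,f), inpos(c,c), inpos(e,b), near(a,c), near(b,b), near(b,c), near(c,c), near(c,e), near(e,e), on(c,b), on(c,c)}
3. drop(e,b)  →  {inpos(b,f), inpos(c,c), inpos(e,b), near(a,c), near(b,c), near(c,c), near(c,e), on(b,b), on(c,b), on(c,c), on(e,e)}
4. swap(b,c)  →  {above(b), inpos(b,f), inpos(c,c), inpos(e,b), near(a,c), near(c,c), near(c,e), on(b,b), on(c,c), on(e,e)}
optimal plan length = 4; 4 ≤ 6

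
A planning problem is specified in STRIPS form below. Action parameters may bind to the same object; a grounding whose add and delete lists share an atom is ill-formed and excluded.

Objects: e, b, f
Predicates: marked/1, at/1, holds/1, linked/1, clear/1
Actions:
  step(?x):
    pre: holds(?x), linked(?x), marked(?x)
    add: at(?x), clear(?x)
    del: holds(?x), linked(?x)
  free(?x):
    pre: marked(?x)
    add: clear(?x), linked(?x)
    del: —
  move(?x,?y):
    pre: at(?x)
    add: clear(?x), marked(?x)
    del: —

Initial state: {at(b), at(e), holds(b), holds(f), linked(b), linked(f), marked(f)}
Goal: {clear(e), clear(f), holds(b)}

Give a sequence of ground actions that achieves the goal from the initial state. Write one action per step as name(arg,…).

1. step(f)  →  {at(b), at(e), at(f), clear(f), holds(b), linked(b), marked(f)}
2. move(e,e)  →  {at(b), at(e), at(f), clear(e), clear(f), holds(b), linked(b), marked(e), marked(f)}

step(f); move(e,e)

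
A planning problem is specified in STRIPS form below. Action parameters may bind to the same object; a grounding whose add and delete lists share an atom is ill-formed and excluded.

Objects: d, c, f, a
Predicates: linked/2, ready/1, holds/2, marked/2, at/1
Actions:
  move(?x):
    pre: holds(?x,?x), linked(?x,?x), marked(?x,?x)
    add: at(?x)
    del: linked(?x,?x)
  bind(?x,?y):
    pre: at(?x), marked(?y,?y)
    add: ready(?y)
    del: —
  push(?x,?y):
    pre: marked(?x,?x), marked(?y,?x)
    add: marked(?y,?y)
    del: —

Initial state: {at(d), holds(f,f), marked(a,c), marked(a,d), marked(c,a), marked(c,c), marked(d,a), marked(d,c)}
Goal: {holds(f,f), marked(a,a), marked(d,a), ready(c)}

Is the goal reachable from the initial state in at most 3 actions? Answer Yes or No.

1. bind(d,c)  →  {at(d), holds(f,f), marked(a,c), marked(a,d), marked(c,a), marked(c,c), marked(d,a), marked(d,c), ready(c)}
2. push(c,a)  →  {at(d), holds(f,f), marked(a,a), marked(a,c), marked(a,d), marked(c,a), marked(c,c), marked(d,a), marked(d,c), ready(c)}
optimal plan length = 2; 2 ≤ 3

Yes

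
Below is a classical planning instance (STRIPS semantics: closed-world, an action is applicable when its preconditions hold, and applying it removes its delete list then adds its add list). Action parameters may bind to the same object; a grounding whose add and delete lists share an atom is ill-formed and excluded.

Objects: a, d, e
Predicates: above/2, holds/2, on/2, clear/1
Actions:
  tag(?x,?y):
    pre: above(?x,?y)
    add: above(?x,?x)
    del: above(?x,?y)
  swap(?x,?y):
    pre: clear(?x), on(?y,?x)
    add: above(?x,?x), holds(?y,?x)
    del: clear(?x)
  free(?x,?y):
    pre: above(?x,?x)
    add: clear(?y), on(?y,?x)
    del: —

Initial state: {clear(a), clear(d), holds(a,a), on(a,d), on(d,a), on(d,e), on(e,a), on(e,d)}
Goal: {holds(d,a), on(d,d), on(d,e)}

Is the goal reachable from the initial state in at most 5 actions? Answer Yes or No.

1. swap(a,d)  →  {above(a,a), clear(d), holds(a,a), holds(d,a), on(a,d), on(d,a), on(d,e), on(e,a), on(e,d)}
2. swap(d,a)  →  {above(a,a), above(d,d), holds(a,a), holds(a,d), holds(d,a), on(a,d), on(d,a), on(d,e), on(e,a), on(e,d)}
3. free(d,d)  →  {above(a,a), above(d,d), clear(d), holds(a,a), holds(a,d), holds(d,a), on(a,d), on(d,a), on(d,d), on(d,e), on(e,a), on(e,d)}
optimal plan length = 3; 3 ≤ 5

Yes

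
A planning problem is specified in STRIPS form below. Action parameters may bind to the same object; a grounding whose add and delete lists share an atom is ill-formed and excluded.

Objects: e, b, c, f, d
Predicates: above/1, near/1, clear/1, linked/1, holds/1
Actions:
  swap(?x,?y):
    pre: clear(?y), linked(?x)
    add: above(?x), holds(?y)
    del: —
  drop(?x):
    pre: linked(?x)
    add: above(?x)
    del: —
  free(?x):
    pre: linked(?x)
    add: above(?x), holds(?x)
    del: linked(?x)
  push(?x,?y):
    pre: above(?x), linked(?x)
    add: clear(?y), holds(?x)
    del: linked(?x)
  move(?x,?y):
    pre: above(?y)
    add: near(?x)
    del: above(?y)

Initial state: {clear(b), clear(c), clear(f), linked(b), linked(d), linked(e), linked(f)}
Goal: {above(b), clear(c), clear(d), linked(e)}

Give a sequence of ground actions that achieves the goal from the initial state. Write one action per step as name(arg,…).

swap(b,b); push(b,d)

1. swap(b,b)  →  {above(b), clear(b), clear(c), clear(f), holds(b), linked(b), linked(d), linked(e), linked(f)}
2. push(b,d)  →  {above(b), clear(b), clear(c), clear(d), clear(f), holds(b), linked(d), linked(e), linked(f)}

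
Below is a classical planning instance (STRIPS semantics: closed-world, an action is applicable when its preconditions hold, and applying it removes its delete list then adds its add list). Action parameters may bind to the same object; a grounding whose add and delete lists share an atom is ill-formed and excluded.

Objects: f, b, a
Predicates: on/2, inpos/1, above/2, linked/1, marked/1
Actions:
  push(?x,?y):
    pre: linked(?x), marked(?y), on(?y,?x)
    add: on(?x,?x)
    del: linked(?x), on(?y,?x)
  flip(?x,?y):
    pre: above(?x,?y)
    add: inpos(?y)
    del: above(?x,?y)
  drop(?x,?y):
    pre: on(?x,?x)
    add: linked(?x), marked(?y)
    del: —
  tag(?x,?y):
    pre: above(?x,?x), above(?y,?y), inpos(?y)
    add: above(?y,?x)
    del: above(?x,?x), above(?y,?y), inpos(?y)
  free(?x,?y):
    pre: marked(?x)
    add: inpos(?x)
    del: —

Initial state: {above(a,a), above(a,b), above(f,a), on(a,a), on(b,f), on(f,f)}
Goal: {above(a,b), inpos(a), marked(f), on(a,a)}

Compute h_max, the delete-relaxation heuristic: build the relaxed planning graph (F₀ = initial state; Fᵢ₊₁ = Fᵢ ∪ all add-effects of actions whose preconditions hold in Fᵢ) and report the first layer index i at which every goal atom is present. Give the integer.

F0 = init (6 atoms)
F1 = F0 ∪ {inpos(a), inpos(b), linked(a), linked(f), marked(a), marked(b), marked(f)}  (13 atoms)
goal ⊆ F1  ⇒  h_max = 1

1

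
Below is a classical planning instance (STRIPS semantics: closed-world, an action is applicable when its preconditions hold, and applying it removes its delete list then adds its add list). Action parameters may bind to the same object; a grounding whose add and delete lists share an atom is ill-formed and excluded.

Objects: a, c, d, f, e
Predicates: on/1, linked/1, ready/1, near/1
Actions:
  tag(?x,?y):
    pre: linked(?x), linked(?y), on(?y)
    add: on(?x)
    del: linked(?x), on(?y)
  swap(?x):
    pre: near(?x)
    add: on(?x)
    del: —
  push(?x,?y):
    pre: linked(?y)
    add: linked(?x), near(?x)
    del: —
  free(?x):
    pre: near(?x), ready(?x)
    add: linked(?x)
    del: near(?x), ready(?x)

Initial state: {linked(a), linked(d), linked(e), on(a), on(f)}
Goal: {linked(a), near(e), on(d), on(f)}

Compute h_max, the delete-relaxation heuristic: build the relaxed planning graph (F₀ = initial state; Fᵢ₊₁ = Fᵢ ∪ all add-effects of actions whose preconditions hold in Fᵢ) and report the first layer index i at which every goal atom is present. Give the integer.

1

F0 = init (5 atoms)
F1 = F0 ∪ {linked(c), linked(f), near(a), near(c), near(d), near(e), near(f), on(d), on(e)}  (14 atoms)
goal ⊆ F1  ⇒  h_max = 1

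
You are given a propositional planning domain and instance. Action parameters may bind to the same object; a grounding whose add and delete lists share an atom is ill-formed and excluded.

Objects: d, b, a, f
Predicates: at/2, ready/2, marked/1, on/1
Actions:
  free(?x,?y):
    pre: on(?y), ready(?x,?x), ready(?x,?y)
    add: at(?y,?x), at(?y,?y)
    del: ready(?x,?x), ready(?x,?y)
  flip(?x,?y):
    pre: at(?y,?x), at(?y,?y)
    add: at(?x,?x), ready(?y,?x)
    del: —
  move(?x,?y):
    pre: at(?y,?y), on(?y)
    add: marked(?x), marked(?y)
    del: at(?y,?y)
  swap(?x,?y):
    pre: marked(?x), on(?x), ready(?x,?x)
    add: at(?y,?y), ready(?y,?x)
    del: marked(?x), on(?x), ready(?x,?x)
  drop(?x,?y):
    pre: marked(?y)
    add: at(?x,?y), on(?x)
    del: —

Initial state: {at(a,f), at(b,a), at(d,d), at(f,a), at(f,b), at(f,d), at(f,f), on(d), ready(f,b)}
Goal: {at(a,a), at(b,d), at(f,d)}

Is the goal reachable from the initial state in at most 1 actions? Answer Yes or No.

1. flip(a,f)  →  {at(a,a), at(a,f), at(b,a), at(d,d), at(f,a), at(f,b), at(f,d), at(f,f), on(d), ready(f,a), ready(f,b)}
2. move(d,d)  →  {at(a,a), at(a,f), at(b,a), at(f,a), at(f,b), at(f,d), at(f,f), marked(d), on(d), ready(f,a), ready(f,b)}
3. drop(b,d)  →  {at(a,a), at(a,f), at(b,a), at(b,d), at(f,a), at(f,b), at(f,d), at(f,f), marked(d), on(b), on(d), ready(f,a), ready(f,b)}
optimal plan length = 3; 3 > 1

No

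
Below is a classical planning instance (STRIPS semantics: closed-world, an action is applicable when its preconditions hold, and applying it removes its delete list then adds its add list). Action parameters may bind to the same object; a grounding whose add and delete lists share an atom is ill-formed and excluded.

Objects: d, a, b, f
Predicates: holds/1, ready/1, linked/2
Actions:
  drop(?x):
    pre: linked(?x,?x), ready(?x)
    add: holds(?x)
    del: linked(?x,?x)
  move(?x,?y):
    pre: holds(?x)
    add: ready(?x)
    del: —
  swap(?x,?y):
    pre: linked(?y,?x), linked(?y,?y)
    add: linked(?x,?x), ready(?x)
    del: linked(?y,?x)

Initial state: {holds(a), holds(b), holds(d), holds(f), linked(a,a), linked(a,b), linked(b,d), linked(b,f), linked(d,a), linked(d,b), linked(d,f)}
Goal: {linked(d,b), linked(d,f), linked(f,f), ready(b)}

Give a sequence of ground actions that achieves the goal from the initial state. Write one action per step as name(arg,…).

1. swap(b,a)  →  {holds(a), holds(b), holds(d), holds(f), linked(a,a), linked(b,b), linked(b,d), linked(b,f), linked(d,a), linked(d,b), linked(d,f), ready(b)}
2. swap(f,b)  →  {holds(a), holds(b), holds(d), holds(f), linked(a,a), linked(b,b), linked(b,d), linked(d,a), linked(d,b), linked(d,f), linked(f,f), ready(b), ready(f)}

swap(b,a); swap(f,b)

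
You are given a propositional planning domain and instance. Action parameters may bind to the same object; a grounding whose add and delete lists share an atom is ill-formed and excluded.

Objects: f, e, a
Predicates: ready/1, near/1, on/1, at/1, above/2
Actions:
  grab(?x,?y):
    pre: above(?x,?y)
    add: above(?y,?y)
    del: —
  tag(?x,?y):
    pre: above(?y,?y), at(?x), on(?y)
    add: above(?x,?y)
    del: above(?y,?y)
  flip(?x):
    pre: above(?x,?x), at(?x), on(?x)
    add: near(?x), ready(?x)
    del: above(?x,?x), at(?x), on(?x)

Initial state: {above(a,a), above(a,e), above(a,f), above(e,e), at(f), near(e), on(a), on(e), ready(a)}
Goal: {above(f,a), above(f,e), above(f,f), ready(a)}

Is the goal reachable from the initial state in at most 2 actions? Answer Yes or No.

No

1. grab(a,f)  →  {above(a,a), above(a,e), above(a,f), above(e,e), above(f,f), at(f), near(e), on(a), on(e), ready(a)}
2. tag(f,e)  →  {above(a,a), above(a,e), above(a,f), above(f,e), above(f,f), at(f), near(e), on(a), on(e), ready(a)}
3. tag(f,a)  →  {above(a,e), above(a,f), above(f,a), above(f,e), above(f,f), at(f), near(e), on(a), on(e), ready(a)}
optimal plan length = 3; 3 > 2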